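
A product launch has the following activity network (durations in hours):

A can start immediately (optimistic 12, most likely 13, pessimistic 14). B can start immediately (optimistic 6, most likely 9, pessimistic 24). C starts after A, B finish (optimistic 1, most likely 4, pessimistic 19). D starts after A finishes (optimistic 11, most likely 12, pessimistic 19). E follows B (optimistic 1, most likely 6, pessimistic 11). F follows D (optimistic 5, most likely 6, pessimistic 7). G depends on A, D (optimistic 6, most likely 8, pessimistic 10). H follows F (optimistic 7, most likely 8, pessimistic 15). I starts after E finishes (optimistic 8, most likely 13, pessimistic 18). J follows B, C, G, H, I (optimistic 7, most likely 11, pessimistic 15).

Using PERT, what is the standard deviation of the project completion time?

2.36 hours

te_A = (12 + 4·13 + 14)/6 = 78/6 = 13; σ²_A = ((14−12)/6)² = 0.111
te_B = (6 + 4·9 + 24)/6 = 66/6 = 11; σ²_B = ((24−6)/6)² = 9.000
te_C = (1 + 4·4 + 19)/6 = 36/6 = 6; σ²_C = ((19−1)/6)² = 9.000
te_D = (11 + 4·12 + 19)/6 = 78/6 = 13; σ²_D = ((19−11)/6)² = 1.778
te_E = (1 + 4·6 + 11)/6 = 36/6 = 6; σ²_E = ((11−1)/6)² = 2.778
te_F = (5 + 4·6 + 7)/6 = 36/6 = 6; σ²_F = ((7−5)/6)² = 0.111
te_G = (6 + 4·8 + 10)/6 = 48/6 = 8; σ²_G = ((10−6)/6)² = 0.444
te_H = (7 + 4·8 + 15)/6 = 54/6 = 9; σ²_H = ((15−7)/6)² = 1.778
te_I = (8 + 4·13 + 18)/6 = 78/6 = 13; σ²_I = ((18−8)/6)² = 2.778
te_J = (7 + 4·11 + 15)/6 = 66/6 = 11; σ²_J = ((15−7)/6)² = 1.778

Forward pass:
ES_A = 0; EF_A = 13
ES_B = 0; EF_B = 11
ES_C = max(EF_A=13, EF_B=11) = 13; EF_C = 13+6 = 19
ES_D = 13; EF_D = 13+13 = 26
ES_E = 11; EF_E = 11+6 = 17
ES_F = 26; EF_F = 26+6 = 32
ES_G = max(EF_A=13, EF_D=26) = 26; EF_G = 26+8 = 34
ES_H = 32; EF_H = 32+9 = 41
ES_I = 17; EF_I = 17+13 = 30
ES_J = max(EF_B=11, EF_C=19, EF_G=34, EF_H=41, EF_I=30) = 41; EF_J = 41+11 = 52
Expected project duration μ = 52 hours. Critical path: A → D → F → H → J.

Variance along critical path = 0.111 + 1.778 + 0.111 + 1.778 + 1.778 = 5.556
σ = √5.556 = 2.357 hours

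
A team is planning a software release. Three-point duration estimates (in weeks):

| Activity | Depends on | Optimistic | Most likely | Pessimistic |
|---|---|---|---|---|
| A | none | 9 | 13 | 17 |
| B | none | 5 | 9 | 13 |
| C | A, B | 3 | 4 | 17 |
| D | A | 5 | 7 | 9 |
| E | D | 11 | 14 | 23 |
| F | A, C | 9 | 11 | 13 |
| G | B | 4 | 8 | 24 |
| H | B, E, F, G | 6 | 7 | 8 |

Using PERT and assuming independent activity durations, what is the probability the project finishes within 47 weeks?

0.977

te_A = (9 + 4·13 + 17)/6 = 78/6 = 13; σ²_A = ((17−9)/6)² = 1.778
te_B = (5 + 4·9 + 13)/6 = 54/6 = 9; σ²_B = ((13−5)/6)² = 1.778
te_C = (3 + 4·4 + 17)/6 = 36/6 = 6; σ²_C = ((17−3)/6)² = 5.444
te_D = (5 + 4·7 + 9)/6 = 42/6 = 7; σ²_D = ((9−5)/6)² = 0.444
te_E = (11 + 4·14 + 23)/6 = 90/6 = 15; σ²_E = ((23−11)/6)² = 4.000
te_F = (9 + 4·11 + 13)/6 = 66/6 = 11; σ²_F = ((13−9)/6)² = 0.444
te_G = (4 + 4·8 + 24)/6 = 60/6 = 10; σ²_G = ((24−4)/6)² = 11.111
te_H = (6 + 4·7 + 8)/6 = 42/6 = 7; σ²_H = ((8−6)/6)² = 0.111

Forward pass:
ES_A = 0; EF_A = 13
ES_B = 0; EF_B = 9
ES_C = max(EF_A=13, EF_B=9) = 13; EF_C = 13+6 = 19
ES_D = 13; EF_D = 13+7 = 20
ES_E = 20; EF_E = 20+15 = 35
ES_F = max(EF_A=13, EF_C=19) = 19; EF_F = 19+11 = 30
ES_G = 9; EF_G = 9+10 = 19
ES_H = max(EF_B=9, EF_E=35, EF_F=30, EF_G=19) = 35; EF_H = 35+7 = 42
Expected project duration μ = 42 weeks. Critical path: A → D → E → H.

Variance along critical path = 1.778 + 0.444 + 4.000 + 0.111 = 6.333; σ = √6.333 = 2.517 weeks.
Z = (47 − 42) / 2.517 = 1.987
P(T ≤ 47) = Φ(1.987) ≈ 0.977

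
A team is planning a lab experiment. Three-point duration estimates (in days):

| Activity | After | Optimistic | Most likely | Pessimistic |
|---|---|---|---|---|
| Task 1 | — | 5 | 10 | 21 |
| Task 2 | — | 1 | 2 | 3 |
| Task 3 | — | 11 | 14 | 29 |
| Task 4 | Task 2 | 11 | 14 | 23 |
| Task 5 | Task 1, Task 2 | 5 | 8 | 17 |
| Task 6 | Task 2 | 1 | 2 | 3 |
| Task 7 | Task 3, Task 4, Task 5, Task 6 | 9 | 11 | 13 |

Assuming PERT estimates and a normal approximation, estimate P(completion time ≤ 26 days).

te_Task 1 = (5 + 4·10 + 21)/6 = 66/6 = 11; σ²_Task 1 = ((21−5)/6)² = 7.111
te_Task 2 = (1 + 4·2 + 3)/6 = 12/6 = 2; σ²_Task 2 = ((3−1)/6)² = 0.111
te_Task 3 = (11 + 4·14 + 29)/6 = 96/6 = 16; σ²_Task 3 = ((29−11)/6)² = 9.000
te_Task 4 = (11 + 4·14 + 23)/6 = 90/6 = 15; σ²_Task 4 = ((23−11)/6)² = 4.000
te_Task 5 = (5 + 4·8 + 17)/6 = 54/6 = 9; σ²_Task 5 = ((17−5)/6)² = 4.000
te_Task 6 = (1 + 4·2 + 3)/6 = 12/6 = 2; σ²_Task 6 = ((3−1)/6)² = 0.111
te_Task 7 = (9 + 4·11 + 13)/6 = 66/6 = 11; σ²_Task 7 = ((13−9)/6)² = 0.444

Forward pass:
ES_Task 1 = 0; EF_Task 1 = 11
ES_Task 2 = 0; EF_Task 2 = 2
ES_Task 3 = 0; EF_Task 3 = 16
ES_Task 4 = 2; EF_Task 4 = 2+15 = 17
ES_Task 5 = max(EF_Task 1=11, EF_Task 2=2) = 11; EF_Task 5 = 11+9 = 20
ES_Task 6 = 2; EF_Task 6 = 2+2 = 4
ES_Task 7 = max(EF_Task 3=16, EF_Task 4=17, EF_Task 5=20, EF_Task 6=4) = 20; EF_Task 7 = 20+11 = 31
Expected project duration μ = 31 days. Critical path: Task 1 → Task 5 → Task 7.

Variance along critical path = 7.111 + 4.000 + 0.444 = 11.556; σ = √11.556 = 3.399 days.
Z = (26 − 31) / 3.399 = -1.471
P(T ≤ 26) = Φ(-1.471) ≈ 0.071

0.071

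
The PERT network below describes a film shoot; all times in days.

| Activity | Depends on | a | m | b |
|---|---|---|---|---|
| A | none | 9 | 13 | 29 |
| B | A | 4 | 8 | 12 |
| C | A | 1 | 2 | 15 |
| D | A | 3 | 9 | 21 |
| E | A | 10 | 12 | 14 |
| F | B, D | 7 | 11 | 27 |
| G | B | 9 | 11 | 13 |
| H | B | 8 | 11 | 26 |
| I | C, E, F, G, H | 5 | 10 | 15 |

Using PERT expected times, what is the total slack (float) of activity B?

te_A = (9 + 4·13 + 29)/6 = 90/6 = 15
te_B = (4 + 4·8 + 12)/6 = 48/6 = 8
te_C = (1 + 4·2 + 15)/6 = 24/6 = 4
te_D = (3 + 4·9 + 21)/6 = 60/6 = 10
te_E = (10 + 4·12 + 14)/6 = 72/6 = 12
te_F = (7 + 4·11 + 27)/6 = 78/6 = 13
te_G = (9 + 4·11 + 13)/6 = 66/6 = 11
te_H = (8 + 4·11 + 26)/6 = 78/6 = 13
te_I = (5 + 4·10 + 15)/6 = 60/6 = 10

Forward pass:
ES_A = 0; EF_A = 15
ES_B = 15; EF_B = 15+8 = 23
ES_C = 15; EF_C = 15+4 = 19
ES_D = 15; EF_D = 15+10 = 25
ES_E = 15; EF_E = 15+12 = 27
ES_F = max(EF_B=23, EF_D=25) = 25; EF_F = 25+13 = 38
ES_G = 23; EF_G = 23+11 = 34
ES_H = 23; EF_H = 23+13 = 36
ES_I = max(EF_C=19, EF_E=27, EF_F=38, EF_G=34, EF_H=36) = 38; EF_I = 38+10 = 48
Expected project duration μ = 48 days. Critical path: A → D → F → I.

Backward pass:
LF_I = 48; LS_I = 48−10 = 38
LF_H = LS_I = 38; LS_H = 38−13 = 25
LF_G = LS_I = 38; LS_G = 38−11 = 27
LF_F = LS_I = 38; LS_F = 38−13 = 25
LF_E = LS_I = 38; LS_E = 38−12 = 26
LF_D = LS_F = 25; LS_D = 25−10 = 15
LF_C = LS_I = 38; LS_C = 38−4 = 34
LF_B = min(LS_F=25, LS_G=27, LS_H=25) = 25; LS_B = 25−8 = 17
LF_A = min(LS_B=17, LS_C=34, LS_D=15, LS_E=26) = 15; LS_A = 15−15 = 0
Slack_B = LS_B − ES_B = 17 − 15 = 2

2 days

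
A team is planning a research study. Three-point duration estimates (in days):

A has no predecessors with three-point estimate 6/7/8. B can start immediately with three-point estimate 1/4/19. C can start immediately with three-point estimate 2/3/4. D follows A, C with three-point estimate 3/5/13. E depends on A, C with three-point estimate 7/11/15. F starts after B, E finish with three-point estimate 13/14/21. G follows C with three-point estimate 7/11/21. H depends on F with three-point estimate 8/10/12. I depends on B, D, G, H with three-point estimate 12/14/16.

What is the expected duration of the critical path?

57 days

te_A = (6 + 4·7 + 8)/6 = 42/6 = 7
te_B = (1 + 4·4 + 19)/6 = 36/6 = 6
te_C = (2 + 4·3 + 4)/6 = 18/6 = 3
te_D = (3 + 4·5 + 13)/6 = 36/6 = 6
te_E = (7 + 4·11 + 15)/6 = 66/6 = 11
te_F = (13 + 4·14 + 21)/6 = 90/6 = 15
te_G = (7 + 4·11 + 21)/6 = 72/6 = 12
te_H = (8 + 4·10 + 12)/6 = 60/6 = 10
te_I = (12 + 4·14 + 16)/6 = 84/6 = 14

Forward pass:
ES_A = 0; EF_A = 7
ES_B = 0; EF_B = 6
ES_C = 0; EF_C = 3
ES_D = max(EF_A=7, EF_C=3) = 7; EF_D = 7+6 = 13
ES_E = max(EF_A=7, EF_C=3) = 7; EF_E = 7+11 = 18
ES_F = max(EF_B=6, EF_E=18) = 18; EF_F = 18+15 = 33
ES_G = 3; EF_G = 3+12 = 15
ES_H = 33; EF_H = 33+10 = 43
ES_I = max(EF_B=6, EF_D=13, EF_G=15, EF_H=43) = 43; EF_I = 43+14 = 57
Expected project duration μ = 57 days. Critical path: A → E → F → H → I.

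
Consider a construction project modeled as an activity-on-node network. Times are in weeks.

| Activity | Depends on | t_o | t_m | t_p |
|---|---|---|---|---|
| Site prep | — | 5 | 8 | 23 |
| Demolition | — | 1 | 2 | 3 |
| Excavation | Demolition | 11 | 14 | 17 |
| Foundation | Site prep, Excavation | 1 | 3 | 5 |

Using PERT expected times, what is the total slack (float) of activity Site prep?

6 weeks

te_Site prep = (5 + 4·8 + 23)/6 = 60/6 = 10
te_Demolition = (1 + 4·2 + 3)/6 = 12/6 = 2
te_Excavation = (11 + 4·14 + 17)/6 = 84/6 = 14
te_Foundation = (1 + 4·3 + 5)/6 = 18/6 = 3

Forward pass:
ES_Site prep = 0; EF_Site prep = 10
ES_Demolition = 0; EF_Demolition = 2
ES_Excavation = 2; EF_Excavation = 2+14 = 16
ES_Foundation = max(EF_Site prep=10, EF_Excavation=16) = 16; EF_Foundation = 16+3 = 19
Expected project duration μ = 19 weeks. Critical path: Demolition → Excavation → Foundation.

Backward pass:
LF_Foundation = 19; LS_Foundation = 19−3 = 16
LF_Excavation = LS_Foundation = 16; LS_Excavation = 16−14 = 2
LF_Demolition = LS_Excavation = 2; LS_Demolition = 2−2 = 0
LF_Site prep = LS_Foundation = 16; LS_Site prep = 16−10 = 6
Slack_Site prep = LS_Site prep − ES_Site prep = 6 − 0 = 6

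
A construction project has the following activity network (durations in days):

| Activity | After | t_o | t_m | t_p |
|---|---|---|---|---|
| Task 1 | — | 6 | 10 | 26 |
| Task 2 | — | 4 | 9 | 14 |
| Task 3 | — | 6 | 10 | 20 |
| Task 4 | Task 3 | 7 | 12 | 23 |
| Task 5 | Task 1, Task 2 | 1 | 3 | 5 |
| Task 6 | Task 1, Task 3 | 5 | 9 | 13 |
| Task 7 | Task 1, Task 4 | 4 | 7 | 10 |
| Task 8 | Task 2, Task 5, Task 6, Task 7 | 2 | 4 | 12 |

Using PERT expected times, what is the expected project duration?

te_Task 1 = (6 + 4·10 + 26)/6 = 72/6 = 12
te_Task 2 = (4 + 4·9 + 14)/6 = 54/6 = 9
te_Task 3 = (6 + 4·10 + 20)/6 = 66/6 = 11
te_Task 4 = (7 + 4·12 + 23)/6 = 78/6 = 13
te_Task 5 = (1 + 4·3 + 5)/6 = 18/6 = 3
te_Task 6 = (5 + 4·9 + 13)/6 = 54/6 = 9
te_Task 7 = (4 + 4·7 + 10)/6 = 42/6 = 7
te_Task 8 = (2 + 4·4 + 12)/6 = 30/6 = 5

Forward pass:
ES_Task 1 = 0; EF_Task 1 = 12
ES_Task 2 = 0; EF_Task 2 = 9
ES_Task 3 = 0; EF_Task 3 = 11
ES_Task 4 = 11; EF_Task 4 = 11+13 = 24
ES_Task 5 = max(EF_Task 1=12, EF_Task 2=9) = 12; EF_Task 5 = 12+3 = 15
ES_Task 6 = max(EF_Task 1=12, EF_Task 3=11) = 12; EF_Task 6 = 12+9 = 21
ES_Task 7 = max(EF_Task 1=12, EF_Task 4=24) = 24; EF_Task 7 = 24+7 = 31
ES_Task 8 = max(EF_Task 2=9, EF_Task 5=15, EF_Task 6=21, EF_Task 7=31) = 31; EF_Task 8 = 31+5 = 36
Expected project duration μ = 36 days. Critical path: Task 3 → Task 4 → Task 7 → Task 8.

36 days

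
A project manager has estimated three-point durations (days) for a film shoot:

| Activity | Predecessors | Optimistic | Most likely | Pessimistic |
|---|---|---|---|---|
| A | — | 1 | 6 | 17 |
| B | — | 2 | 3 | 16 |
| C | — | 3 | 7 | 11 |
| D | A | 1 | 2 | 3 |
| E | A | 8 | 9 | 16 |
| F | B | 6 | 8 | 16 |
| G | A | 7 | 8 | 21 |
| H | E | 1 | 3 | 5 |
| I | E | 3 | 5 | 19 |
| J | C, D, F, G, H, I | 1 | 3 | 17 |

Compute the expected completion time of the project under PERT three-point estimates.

te_A = (1 + 4·6 + 17)/6 = 42/6 = 7
te_B = (2 + 4·3 + 16)/6 = 30/6 = 5
te_C = (3 + 4·7 + 11)/6 = 42/6 = 7
te_D = (1 + 4·2 + 3)/6 = 12/6 = 2
te_E = (8 + 4·9 + 16)/6 = 60/6 = 10
te_F = (6 + 4·8 + 16)/6 = 54/6 = 9
te_G = (7 + 4·8 + 21)/6 = 60/6 = 10
te_H = (1 + 4·3 + 5)/6 = 18/6 = 3
te_I = (3 + 4·5 + 19)/6 = 42/6 = 7
te_J = (1 + 4·3 + 17)/6 = 30/6 = 5

Forward pass:
ES_A = 0; EF_A = 7
ES_B = 0; EF_B = 5
ES_C = 0; EF_C = 7
ES_D = 7; EF_D = 7+2 = 9
ES_E = 7; EF_E = 7+10 = 17
ES_F = 5; EF_F = 5+9 = 14
ES_G = 7; EF_G = 7+10 = 17
ES_H = 17; EF_H = 17+3 = 20
ES_I = 17; EF_I = 17+7 = 24
ES_J = max(EF_C=7, EF_D=9, EF_F=14, EF_G=17, EF_H=20, EF_I=24) = 24; EF_J = 24+5 = 29
Expected project duration μ = 29 days. Critical path: A → E → I → J.

29 days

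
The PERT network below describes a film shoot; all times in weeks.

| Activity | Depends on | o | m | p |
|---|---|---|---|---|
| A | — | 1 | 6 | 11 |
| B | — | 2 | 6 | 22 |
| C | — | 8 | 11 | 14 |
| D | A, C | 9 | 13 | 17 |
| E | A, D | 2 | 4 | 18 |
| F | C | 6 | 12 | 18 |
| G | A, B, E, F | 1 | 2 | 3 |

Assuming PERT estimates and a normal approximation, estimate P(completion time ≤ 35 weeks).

te_A = (1 + 4·6 + 11)/6 = 36/6 = 6; σ²_A = ((11−1)/6)² = 2.778
te_B = (2 + 4·6 + 22)/6 = 48/6 = 8; σ²_B = ((22−2)/6)² = 11.111
te_C = (8 + 4·11 + 14)/6 = 66/6 = 11; σ²_C = ((14−8)/6)² = 1.000
te_D = (9 + 4·13 + 17)/6 = 78/6 = 13; σ²_D = ((17−9)/6)² = 1.778
te_E = (2 + 4·4 + 18)/6 = 36/6 = 6; σ²_E = ((18−2)/6)² = 7.111
te_F = (6 + 4·12 + 18)/6 = 72/6 = 12; σ²_F = ((18−6)/6)² = 4.000
te_G = (1 + 4·2 + 3)/6 = 12/6 = 2; σ²_G = ((3−1)/6)² = 0.111

Forward pass:
ES_A = 0; EF_A = 6
ES_B = 0; EF_B = 8
ES_C = 0; EF_C = 11
ES_D = max(EF_A=6, EF_C=11) = 11; EF_D = 11+13 = 24
ES_E = max(EF_A=6, EF_D=24) = 24; EF_E = 24+6 = 30
ES_F = 11; EF_F = 11+12 = 23
ES_G = max(EF_A=6, EF_B=8, EF_E=30, EF_F=23) = 30; EF_G = 30+2 = 32
Expected project duration μ = 32 weeks. Critical path: C → D → E → G.

Variance along critical path = 1.000 + 1.778 + 7.111 + 0.111 = 10.000; σ = √10.000 = 3.162 weeks.
Z = (35 − 32) / 3.162 = 0.949
P(T ≤ 35) = Φ(0.949) ≈ 0.829

0.829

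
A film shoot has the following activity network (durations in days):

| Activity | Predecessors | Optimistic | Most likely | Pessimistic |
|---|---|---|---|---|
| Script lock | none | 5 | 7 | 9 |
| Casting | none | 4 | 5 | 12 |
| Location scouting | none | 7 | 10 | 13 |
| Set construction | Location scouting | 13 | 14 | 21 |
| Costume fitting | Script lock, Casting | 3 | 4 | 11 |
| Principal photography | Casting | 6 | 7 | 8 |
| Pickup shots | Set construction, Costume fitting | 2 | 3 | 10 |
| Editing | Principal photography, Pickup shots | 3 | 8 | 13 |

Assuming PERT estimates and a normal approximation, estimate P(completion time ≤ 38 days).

0.644

te_Script lock = (5 + 4·7 + 9)/6 = 42/6 = 7; σ²_Script lock = ((9−5)/6)² = 0.444
te_Casting = (4 + 4·5 + 12)/6 = 36/6 = 6; σ²_Casting = ((12−4)/6)² = 1.778
te_Location scouting = (7 + 4·10 + 13)/6 = 60/6 = 10; σ²_Location scouting = ((13−7)/6)² = 1.000
te_Set construction = (13 + 4·14 + 21)/6 = 90/6 = 15; σ²_Set construction = ((21−13)/6)² = 1.778
te_Costume fitting = (3 + 4·4 + 11)/6 = 30/6 = 5; σ²_Costume fitting = ((11−3)/6)² = 1.778
te_Principal photography = (6 + 4·7 + 8)/6 = 42/6 = 7; σ²_Principal photography = ((8−6)/6)² = 0.111
te_Pickup shots = (2 + 4·3 + 10)/6 = 24/6 = 4; σ²_Pickup shots = ((10−2)/6)² = 1.778
te_Editing = (3 + 4·8 + 13)/6 = 48/6 = 8; σ²_Editing = ((13−3)/6)² = 2.778

Forward pass:
ES_Script lock = 0; EF_Script lock = 7
ES_Casting = 0; EF_Casting = 6
ES_Location scouting = 0; EF_Location scouting = 10
ES_Set construction = 10; EF_Set construction = 10+15 = 25
ES_Costume fitting = max(EF_Script lock=7, EF_Casting=6) = 7; EF_Costume fitting = 7+5 = 12
ES_Principal photography = 6; EF_Principal photography = 6+7 = 13
ES_Pickup shots = max(EF_Set construction=25, EF_Costume fitting=12) = 25; EF_Pickup shots = 25+4 = 29
ES_Editing = max(EF_Principal photography=13, EF_Pickup shots=29) = 29; EF_Editing = 29+8 = 37
Expected project duration μ = 37 days. Critical path: Location scouting → Set construction → Pickup shots → Editing.

Variance along critical path = 1.000 + 1.778 + 1.778 + 2.778 = 7.333; σ = √7.333 = 2.708 days.
Z = (38 − 37) / 2.708 = 0.369
P(T ≤ 38) = Φ(0.369) ≈ 0.644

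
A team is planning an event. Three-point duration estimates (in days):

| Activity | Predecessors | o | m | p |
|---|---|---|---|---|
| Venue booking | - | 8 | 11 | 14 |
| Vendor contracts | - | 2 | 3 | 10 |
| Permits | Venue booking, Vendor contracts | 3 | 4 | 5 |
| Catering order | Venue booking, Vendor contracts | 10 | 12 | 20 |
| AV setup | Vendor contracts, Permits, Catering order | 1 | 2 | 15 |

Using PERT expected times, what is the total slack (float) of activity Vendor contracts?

7 days

te_Venue booking = (8 + 4·11 + 14)/6 = 66/6 = 11
te_Vendor contracts = (2 + 4·3 + 10)/6 = 24/6 = 4
te_Permits = (3 + 4·4 + 5)/6 = 24/6 = 4
te_Catering order = (10 + 4·12 + 20)/6 = 78/6 = 13
te_AV setup = (1 + 4·2 + 15)/6 = 24/6 = 4

Forward pass:
ES_Venue booking = 0; EF_Venue booking = 11
ES_Vendor contracts = 0; EF_Vendor contracts = 4
ES_Permits = max(EF_Venue booking=11, EF_Vendor contracts=4) = 11; EF_Permits = 11+4 = 15
ES_Catering order = max(EF_Venue booking=11, EF_Vendor contracts=4) = 11; EF_Catering order = 11+13 = 24
ES_AV setup = max(EF_Vendor contracts=4, EF_Permits=15, EF_Catering order=24) = 24; EF_AV setup = 24+4 = 28
Expected project duration μ = 28 days. Critical path: Venue booking → Catering order → AV setup.

Backward pass:
LF_AV setup = 28; LS_AV setup = 28−4 = 24
LF_Catering order = LS_AV setup = 24; LS_Catering order = 24−13 = 11
LF_Permits = LS_AV setup = 24; LS_Permits = 24−4 = 20
LF_Vendor contracts = min(LS_Permits=20, LS_Catering order=11, LS_AV setup=24) = 11; LS_Vendor contracts = 11−4 = 7
LF_Venue booking = min(LS_Permits=20, LS_Catering order=11) = 11; LS_Venue booking = 11−11 = 0
Slack_Vendor contracts = LS_Vendor contracts − ES_Vendor contracts = 7 − 0 = 7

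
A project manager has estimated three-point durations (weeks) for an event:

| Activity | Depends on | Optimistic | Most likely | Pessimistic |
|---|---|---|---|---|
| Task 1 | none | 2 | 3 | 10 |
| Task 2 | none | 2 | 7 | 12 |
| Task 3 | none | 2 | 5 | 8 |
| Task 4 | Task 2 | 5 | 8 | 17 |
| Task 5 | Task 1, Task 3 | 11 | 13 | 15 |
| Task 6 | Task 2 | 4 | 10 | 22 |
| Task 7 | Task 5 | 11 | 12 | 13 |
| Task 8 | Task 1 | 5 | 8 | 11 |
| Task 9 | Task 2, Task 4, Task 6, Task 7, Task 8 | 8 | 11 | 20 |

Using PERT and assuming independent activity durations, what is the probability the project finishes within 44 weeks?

te_Task 1 = (2 + 4·3 + 10)/6 = 24/6 = 4; σ²_Task 1 = ((10−2)/6)² = 1.778
te_Task 2 = (2 + 4·7 + 12)/6 = 42/6 = 7; σ²_Task 2 = ((12−2)/6)² = 2.778
te_Task 3 = (2 + 4·5 + 8)/6 = 30/6 = 5; σ²_Task 3 = ((8−2)/6)² = 1.000
te_Task 4 = (5 + 4·8 + 17)/6 = 54/6 = 9; σ²_Task 4 = ((17−5)/6)² = 4.000
te_Task 5 = (11 + 4·13 + 15)/6 = 78/6 = 13; σ²_Task 5 = ((15−11)/6)² = 0.444
te_Task 6 = (4 + 4·10 + 22)/6 = 66/6 = 11; σ²_Task 6 = ((22−4)/6)² = 9.000
te_Task 7 = (11 + 4·12 + 13)/6 = 72/6 = 12; σ²_Task 7 = ((13−11)/6)² = 0.111
te_Task 8 = (5 + 4·8 + 11)/6 = 48/6 = 8; σ²_Task 8 = ((11−5)/6)² = 1.000
te_Task 9 = (8 + 4·11 + 20)/6 = 72/6 = 12; σ²_Task 9 = ((20−8)/6)² = 4.000

Forward pass:
ES_Task 1 = 0; EF_Task 1 = 4
ES_Task 2 = 0; EF_Task 2 = 7
ES_Task 3 = 0; EF_Task 3 = 5
ES_Task 4 = 7; EF_Task 4 = 7+9 = 16
ES_Task 5 = max(EF_Task 1=4, EF_Task 3=5) = 5; EF_Task 5 = 5+13 = 18
ES_Task 6 = 7; EF_Task 6 = 7+11 = 18
ES_Task 7 = 18; EF_Task 7 = 18+12 = 30
ES_Task 8 = 4; EF_Task 8 = 4+8 = 12
ES_Task 9 = max(EF_Task 2=7, EF_Task 4=16, EF_Task 6=18, EF_Task 7=30, EF_Task 8=12) = 30; EF_Task 9 = 30+12 = 42
Expected project duration μ = 42 weeks. Critical path: Task 3 → Task 5 → Task 7 → Task 9.

Variance along critical path = 1.000 + 0.444 + 0.111 + 4.000 = 5.556; σ = √5.556 = 2.357 weeks.
Z = (44 − 42) / 2.357 = 0.849
P(T ≤ 44) = Φ(0.849) ≈ 0.802

0.802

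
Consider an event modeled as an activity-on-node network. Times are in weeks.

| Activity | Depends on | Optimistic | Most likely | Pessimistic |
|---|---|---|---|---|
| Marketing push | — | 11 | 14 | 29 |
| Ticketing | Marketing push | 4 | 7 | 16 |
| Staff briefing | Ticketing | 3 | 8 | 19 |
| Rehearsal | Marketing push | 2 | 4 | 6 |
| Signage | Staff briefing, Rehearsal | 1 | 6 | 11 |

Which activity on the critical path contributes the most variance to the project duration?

te_Marketing push = (11 + 4·14 + 29)/6 = 96/6 = 16; σ²_Marketing push = ((29−11)/6)² = 9.000
te_Ticketing = (4 + 4·7 + 16)/6 = 48/6 = 8; σ²_Ticketing = ((16−4)/6)² = 4.000
te_Staff briefing = (3 + 4·8 + 19)/6 = 54/6 = 9; σ²_Staff briefing = ((19−3)/6)² = 7.111
te_Rehearsal = (2 + 4·4 + 6)/6 = 24/6 = 4; σ²_Rehearsal = ((6−2)/6)² = 0.444
te_Signage = (1 + 4·6 + 11)/6 = 36/6 = 6; σ²_Signage = ((11−1)/6)² = 2.778

Forward pass:
ES_Marketing push = 0; EF_Marketing push = 16
ES_Ticketing = 16; EF_Ticketing = 16+8 = 24
ES_Staff briefing = 24; EF_Staff briefing = 24+9 = 33
ES_Rehearsal = 16; EF_Rehearsal = 16+4 = 20
ES_Signage = max(EF_Staff briefing=33, EF_Rehearsal=20) = 33; EF_Signage = 33+6 = 39
Expected project duration μ = 39 weeks. Critical path: Marketing push → Ticketing → Staff briefing → Signage.

Variances on critical path: σ²_Marketing push=9.000, σ²_Ticketing=4.000, σ²_Staff briefing=7.111, σ²_Signage=2.778.
Largest is σ²_Marketing push = 9.000.

Marketing push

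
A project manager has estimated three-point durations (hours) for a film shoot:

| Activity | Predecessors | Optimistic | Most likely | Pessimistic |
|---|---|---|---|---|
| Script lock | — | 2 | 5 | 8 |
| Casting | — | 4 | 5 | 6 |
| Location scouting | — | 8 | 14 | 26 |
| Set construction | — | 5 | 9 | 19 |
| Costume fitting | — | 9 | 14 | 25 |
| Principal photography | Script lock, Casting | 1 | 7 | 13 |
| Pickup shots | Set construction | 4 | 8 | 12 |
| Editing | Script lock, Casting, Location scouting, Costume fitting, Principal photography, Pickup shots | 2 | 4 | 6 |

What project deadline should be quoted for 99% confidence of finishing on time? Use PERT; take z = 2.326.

te_Script lock = (2 + 4·5 + 8)/6 = 30/6 = 5; σ²_Script lock = ((8−2)/6)² = 1.000
te_Casting = (4 + 4·5 + 6)/6 = 30/6 = 5; σ²_Casting = ((6−4)/6)² = 0.111
te_Location scouting = (8 + 4·14 + 26)/6 = 90/6 = 15; σ²_Location scouting = ((26−8)/6)² = 9.000
te_Set construction = (5 + 4·9 + 19)/6 = 60/6 = 10; σ²_Set construction = ((19−5)/6)² = 5.444
te_Costume fitting = (9 + 4·14 + 25)/6 = 90/6 = 15; σ²_Costume fitting = ((25−9)/6)² = 7.111
te_Principal photography = (1 + 4·7 + 13)/6 = 42/6 = 7; σ²_Principal photography = ((13−1)/6)² = 4.000
te_Pickup shots = (4 + 4·8 + 12)/6 = 48/6 = 8; σ²_Pickup shots = ((12−4)/6)² = 1.778
te_Editing = (2 + 4·4 + 6)/6 = 24/6 = 4; σ²_Editing = ((6−2)/6)² = 0.444

Forward pass:
ES_Script lock = 0; EF_Script lock = 5
ES_Casting = 0; EF_Casting = 5
ES_Location scouting = 0; EF_Location scouting = 15
ES_Set construction = 0; EF_Set construction = 10
ES_Costume fitting = 0; EF_Costume fitting = 15
ES_Principal photography = max(EF_Script lock=5, EF_Casting=5) = 5; EF_Principal photography = 5+7 = 12
ES_Pickup shots = 10; EF_Pickup shots = 10+8 = 18
ES_Editing = max(EF_Script lock=5, EF_Casting=5, EF_Location scouting=15, EF_Costume fitting=15, EF_Principal photography=12, EF_Pickup shots=18) = 18; EF_Editing = 18+4 = 22
Expected project duration μ = 22 hours. Critical path: Set construction → Pickup shots → Editing.

Variance along critical path = 5.444 + 1.778 + 0.444 = 7.667; σ = 2.769 hours.
D = μ + z·σ = 22 + 2.326·2.769 = 28.4 hours

28.4 hours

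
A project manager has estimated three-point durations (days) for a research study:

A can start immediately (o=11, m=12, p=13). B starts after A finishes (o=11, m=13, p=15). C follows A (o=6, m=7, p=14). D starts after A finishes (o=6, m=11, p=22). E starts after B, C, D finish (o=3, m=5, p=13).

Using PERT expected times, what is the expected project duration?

te_A = (11 + 4·12 + 13)/6 = 72/6 = 12
te_B = (11 + 4·13 + 15)/6 = 78/6 = 13
te_C = (6 + 4·7 + 14)/6 = 48/6 = 8
te_D = (6 + 4·11 + 22)/6 = 72/6 = 12
te_E = (3 + 4·5 + 13)/6 = 36/6 = 6

Forward pass:
ES_A = 0; EF_A = 12
ES_B = 12; EF_B = 12+13 = 25
ES_C = 12; EF_C = 12+8 = 20
ES_D = 12; EF_D = 12+12 = 24
ES_E = max(EF_B=25, EF_C=20, EF_D=24) = 25; EF_E = 25+6 = 31
Expected project duration μ = 31 days. Critical path: A → B → E.

31 days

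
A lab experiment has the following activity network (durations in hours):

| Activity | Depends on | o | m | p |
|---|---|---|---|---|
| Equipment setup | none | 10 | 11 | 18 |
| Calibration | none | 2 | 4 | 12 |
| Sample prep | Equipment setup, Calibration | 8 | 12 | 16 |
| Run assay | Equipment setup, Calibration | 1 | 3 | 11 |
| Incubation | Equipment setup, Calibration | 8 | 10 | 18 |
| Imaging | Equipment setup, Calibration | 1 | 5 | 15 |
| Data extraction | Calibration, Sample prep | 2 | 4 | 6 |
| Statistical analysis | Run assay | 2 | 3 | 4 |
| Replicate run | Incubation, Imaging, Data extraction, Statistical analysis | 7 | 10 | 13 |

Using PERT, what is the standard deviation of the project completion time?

te_Equipment setup = (10 + 4·11 + 18)/6 = 72/6 = 12; σ²_Equipment setup = ((18−10)/6)² = 1.778
te_Calibration = (2 + 4·4 + 12)/6 = 30/6 = 5; σ²_Calibration = ((12−2)/6)² = 2.778
te_Sample prep = (8 + 4·12 + 16)/6 = 72/6 = 12; σ²_Sample prep = ((16−8)/6)² = 1.778
te_Run assay = (1 + 4·3 + 11)/6 = 24/6 = 4; σ²_Run assay = ((11−1)/6)² = 2.778
te_Incubation = (8 + 4·10 + 18)/6 = 66/6 = 11; σ²_Incubation = ((18−8)/6)² = 2.778
te_Imaging = (1 + 4·5 + 15)/6 = 36/6 = 6; σ²_Imaging = ((15−1)/6)² = 5.444
te_Data extraction = (2 + 4·4 + 6)/6 = 24/6 = 4; σ²_Data extraction = ((6−2)/6)² = 0.444
te_Statistical analysis = (2 + 4·3 + 4)/6 = 18/6 = 3; σ²_Statistical analysis = ((4−2)/6)² = 0.111
te_Replicate run = (7 + 4·10 + 13)/6 = 60/6 = 10; σ²_Replicate run = ((13−7)/6)² = 1.000

Forward pass:
ES_Equipment setup = 0; EF_Equipment setup = 12
ES_Calibration = 0; EF_Calibration = 5
ES_Sample prep = max(EF_Equipment setup=12, EF_Calibration=5) = 12; EF_Sample prep = 12+12 = 24
ES_Run assay = max(EF_Equipment setup=12, EF_Calibration=5) = 12; EF_Run assay = 12+4 = 16
ES_Incubation = max(EF_Equipment setup=12, EF_Calibration=5) = 12; EF_Incubation = 12+11 = 23
ES_Imaging = max(EF_Equipment setup=12, EF_Calibration=5) = 12; EF_Imaging = 12+6 = 18
ES_Data extraction = max(EF_Calibration=5, EF_Sample prep=24) = 24; EF_Data extraction = 24+4 = 28
ES_Statistical analysis = 16; EF_Statistical analysis = 16+3 = 19
ES_Replicate run = max(EF_Incubation=23, EF_Imaging=18, EF_Data extraction=28, EF_Statistical analysis=19) = 28; EF_Replicate run = 28+10 = 38
Expected project duration μ = 38 hours. Critical path: Equipment setup → Sample prep → Data extraction → Replicate run.

Variance along critical path = 1.778 + 1.778 + 0.444 + 1.000 = 5.000
σ = √5.000 = 2.236 hours

2.24 hours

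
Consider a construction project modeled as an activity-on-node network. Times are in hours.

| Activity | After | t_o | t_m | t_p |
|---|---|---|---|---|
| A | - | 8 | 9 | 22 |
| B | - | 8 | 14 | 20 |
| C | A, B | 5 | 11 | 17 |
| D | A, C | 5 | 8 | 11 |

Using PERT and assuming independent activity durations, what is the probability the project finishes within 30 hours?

0.159

te_A = (8 + 4·9 + 22)/6 = 66/6 = 11; σ²_A = ((22−8)/6)² = 5.444
te_B = (8 + 4·14 + 20)/6 = 84/6 = 14; σ²_B = ((20−8)/6)² = 4.000
te_C = (5 + 4·11 + 17)/6 = 66/6 = 11; σ²_C = ((17−5)/6)² = 4.000
te_D = (5 + 4·8 + 11)/6 = 48/6 = 8; σ²_D = ((11−5)/6)² = 1.000

Forward pass:
ES_A = 0; EF_A = 11
ES_B = 0; EF_B = 14
ES_C = max(EF_A=11, EF_B=14) = 14; EF_C = 14+11 = 25
ES_D = max(EF_A=11, EF_C=25) = 25; EF_D = 25+8 = 33
Expected project duration μ = 33 hours. Critical path: B → C → D.

Variance along critical path = 4.000 + 4.000 + 1.000 = 9.000; σ = √9.000 = 3.000 hours.
Z = (30 − 33) / 3.000 = -1.000
P(T ≤ 30) = Φ(-1.000) ≈ 0.159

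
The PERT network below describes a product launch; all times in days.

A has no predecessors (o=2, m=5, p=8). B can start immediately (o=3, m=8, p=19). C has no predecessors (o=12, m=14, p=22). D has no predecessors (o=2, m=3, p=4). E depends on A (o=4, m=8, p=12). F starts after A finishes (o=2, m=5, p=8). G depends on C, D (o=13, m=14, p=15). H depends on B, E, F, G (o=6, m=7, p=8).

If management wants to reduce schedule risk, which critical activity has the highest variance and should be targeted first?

C

te_A = (2 + 4·5 + 8)/6 = 30/6 = 5; σ²_A = ((8−2)/6)² = 1.000
te_B = (3 + 4·8 + 19)/6 = 54/6 = 9; σ²_B = ((19−3)/6)² = 7.111
te_C = (12 + 4·14 + 22)/6 = 90/6 = 15; σ²_C = ((22−12)/6)² = 2.778
te_D = (2 + 4·3 + 4)/6 = 18/6 = 3; σ²_D = ((4−2)/6)² = 0.111
te_E = (4 + 4·8 + 12)/6 = 48/6 = 8; σ²_E = ((12−4)/6)² = 1.778
te_F = (2 + 4·5 + 8)/6 = 30/6 = 5; σ²_F = ((8−2)/6)² = 1.000
te_G = (13 + 4·14 + 15)/6 = 84/6 = 14; σ²_G = ((15−13)/6)² = 0.111
te_H = (6 + 4·7 + 8)/6 = 42/6 = 7; σ²_H = ((8−6)/6)² = 0.111

Forward pass:
ES_A = 0; EF_A = 5
ES_B = 0; EF_B = 9
ES_C = 0; EF_C = 15
ES_D = 0; EF_D = 3
ES_E = 5; EF_E = 5+8 = 13
ES_F = 5; EF_F = 5+5 = 10
ES_G = max(EF_C=15, EF_D=3) = 15; EF_G = 15+14 = 29
ES_H = max(EF_B=9, EF_E=13, EF_F=10, EF_G=29) = 29; EF_H = 29+7 = 36
Expected project duration μ = 36 days. Critical path: C → G → H.

Variances on critical path: σ²_C=2.778, σ²_G=0.111, σ²_H=0.111.
Largest is σ²_C = 2.778.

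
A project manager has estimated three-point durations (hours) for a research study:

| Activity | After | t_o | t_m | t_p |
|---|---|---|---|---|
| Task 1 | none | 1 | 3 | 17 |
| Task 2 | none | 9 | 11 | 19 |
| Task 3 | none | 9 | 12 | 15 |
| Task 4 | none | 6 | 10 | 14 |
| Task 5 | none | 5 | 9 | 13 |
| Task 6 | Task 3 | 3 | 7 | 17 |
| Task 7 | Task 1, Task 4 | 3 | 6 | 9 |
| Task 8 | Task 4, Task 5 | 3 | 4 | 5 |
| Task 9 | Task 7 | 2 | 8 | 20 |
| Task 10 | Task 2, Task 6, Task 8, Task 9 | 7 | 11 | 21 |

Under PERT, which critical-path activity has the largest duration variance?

Task 9

te_Task 1 = (1 + 4·3 + 17)/6 = 30/6 = 5; σ²_Task 1 = ((17−1)/6)² = 7.111
te_Task 2 = (9 + 4·11 + 19)/6 = 72/6 = 12; σ²_Task 2 = ((19−9)/6)² = 2.778
te_Task 3 = (9 + 4·12 + 15)/6 = 72/6 = 12; σ²_Task 3 = ((15−9)/6)² = 1.000
te_Task 4 = (6 + 4·10 + 14)/6 = 60/6 = 10; σ²_Task 4 = ((14−6)/6)² = 1.778
te_Task 5 = (5 + 4·9 + 13)/6 = 54/6 = 9; σ²_Task 5 = ((13−5)/6)² = 1.778
te_Task 6 = (3 + 4·7 + 17)/6 = 48/6 = 8; σ²_Task 6 = ((17−3)/6)² = 5.444
te_Task 7 = (3 + 4·6 + 9)/6 = 36/6 = 6; σ²_Task 7 = ((9−3)/6)² = 1.000
te_Task 8 = (3 + 4·4 + 5)/6 = 24/6 = 4; σ²_Task 8 = ((5−3)/6)² = 0.111
te_Task 9 = (2 + 4·8 + 20)/6 = 54/6 = 9; σ²_Task 9 = ((20−2)/6)² = 9.000
te_Task 10 = (7 + 4·11 + 21)/6 = 72/6 = 12; σ²_Task 10 = ((21−7)/6)² = 5.444

Forward pass:
ES_Task 1 = 0; EF_Task 1 = 5
ES_Task 2 = 0; EF_Task 2 = 12
ES_Task 3 = 0; EF_Task 3 = 12
ES_Task 4 = 0; EF_Task 4 = 10
ES_Task 5 = 0; EF_Task 5 = 9
ES_Task 6 = 12; EF_Task 6 = 12+8 = 20
ES_Task 7 = max(EF_Task 1=5, EF_Task 4=10) = 10; EF_Task 7 = 10+6 = 16
ES_Task 8 = max(EF_Task 4=10, EF_Task 5=9) = 10; EF_Task 8 = 10+4 = 14
ES_Task 9 = 16; EF_Task 9 = 16+9 = 25
ES_Task 10 = max(EF_Task 2=12, EF_Task 6=20, EF_Task 8=14, EF_Task 9=25) = 25; EF_Task 10 = 25+12 = 37
Expected project duration μ = 37 hours. Critical path: Task 4 → Task 7 → Task 9 → Task 10.

Variances on critical path: σ²_Task 4=1.778, σ²_Task 7=1.000, σ²_Task 9=9.000, σ²_Task 10=5.444.
Largest is σ²_Task 9 = 9.000.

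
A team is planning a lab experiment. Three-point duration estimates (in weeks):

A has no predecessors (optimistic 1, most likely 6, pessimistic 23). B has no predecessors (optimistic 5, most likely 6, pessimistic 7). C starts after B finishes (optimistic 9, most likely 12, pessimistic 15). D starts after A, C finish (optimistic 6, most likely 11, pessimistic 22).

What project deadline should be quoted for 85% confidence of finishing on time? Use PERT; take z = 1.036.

33.0 weeks

te_A = (1 + 4·6 + 23)/6 = 48/6 = 8; σ²_A = ((23−1)/6)² = 13.444
te_B = (5 + 4·6 + 7)/6 = 36/6 = 6; σ²_B = ((7−5)/6)² = 0.111
te_C = (9 + 4·12 + 15)/6 = 72/6 = 12; σ²_C = ((15−9)/6)² = 1.000
te_D = (6 + 4·11 + 22)/6 = 72/6 = 12; σ²_D = ((22−6)/6)² = 7.111

Forward pass:
ES_A = 0; EF_A = 8
ES_B = 0; EF_B = 6
ES_C = 6; EF_C = 6+12 = 18
ES_D = max(EF_A=8, EF_C=18) = 18; EF_D = 18+12 = 30
Expected project duration μ = 30 weeks. Critical path: B → C → D.

Variance along critical path = 0.111 + 1.000 + 7.111 = 8.222; σ = 2.867 weeks.
D = μ + z·σ = 30 + 1.036·2.867 = 33.0 weeks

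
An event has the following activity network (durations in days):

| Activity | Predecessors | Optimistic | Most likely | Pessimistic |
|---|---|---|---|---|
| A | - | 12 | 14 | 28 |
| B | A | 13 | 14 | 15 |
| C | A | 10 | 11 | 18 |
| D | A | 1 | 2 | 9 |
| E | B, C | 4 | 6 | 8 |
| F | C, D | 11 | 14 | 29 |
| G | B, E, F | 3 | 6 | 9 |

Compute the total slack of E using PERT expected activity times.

te_A = (12 + 4·14 + 28)/6 = 96/6 = 16
te_B = (13 + 4·14 + 15)/6 = 84/6 = 14
te_C = (10 + 4·11 + 18)/6 = 72/6 = 12
te_D = (1 + 4·2 + 9)/6 = 18/6 = 3
te_E = (4 + 4·6 + 8)/6 = 36/6 = 6
te_F = (11 + 4·14 + 29)/6 = 96/6 = 16
te_G = (3 + 4·6 + 9)/6 = 36/6 = 6

Forward pass:
ES_A = 0; EF_A = 16
ES_B = 16; EF_B = 16+14 = 30
ES_C = 16; EF_C = 16+12 = 28
ES_D = 16; EF_D = 16+3 = 19
ES_E = max(EF_B=30, EF_C=28) = 30; EF_E = 30+6 = 36
ES_F = max(EF_C=28, EF_D=19) = 28; EF_F = 28+16 = 44
ES_G = max(EF_B=30, EF_E=36, EF_F=44) = 44; EF_G = 44+6 = 50
Expected project duration μ = 50 days. Critical path: A → C → F → G.

Backward pass:
LF_G = 50; LS_G = 50−6 = 44
LF_F = LS_G = 44; LS_F = 44−16 = 28
LF_E = LS_G = 44; LS_E = 44−6 = 38
LF_D = LS_F = 28; LS_D = 28−3 = 25
LF_C = min(LS_E=38, LS_F=28) = 28; LS_C = 28−12 = 16
LF_B = min(LS_E=38, LS_G=44) = 38; LS_B = 38−14 = 24
LF_A = min(LS_B=24, LS_C=16, LS_D=25) = 16; LS_A = 16−16 = 0
Slack_E = LS_E − ES_E = 38 − 30 = 8

8 days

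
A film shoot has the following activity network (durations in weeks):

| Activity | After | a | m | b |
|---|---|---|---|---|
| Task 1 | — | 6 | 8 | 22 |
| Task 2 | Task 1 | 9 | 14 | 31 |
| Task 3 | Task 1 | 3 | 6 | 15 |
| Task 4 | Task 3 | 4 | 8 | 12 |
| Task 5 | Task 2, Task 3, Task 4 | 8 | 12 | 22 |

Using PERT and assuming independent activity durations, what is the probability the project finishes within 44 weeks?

0.837

te_Task 1 = (6 + 4·8 + 22)/6 = 60/6 = 10; σ²_Task 1 = ((22−6)/6)² = 7.111
te_Task 2 = (9 + 4·14 + 31)/6 = 96/6 = 16; σ²_Task 2 = ((31−9)/6)² = 13.444
te_Task 3 = (3 + 4·6 + 15)/6 = 42/6 = 7; σ²_Task 3 = ((15−3)/6)² = 4.000
te_Task 4 = (4 + 4·8 + 12)/6 = 48/6 = 8; σ²_Task 4 = ((12−4)/6)² = 1.778
te_Task 5 = (8 + 4·12 + 22)/6 = 78/6 = 13; σ²_Task 5 = ((22−8)/6)² = 5.444

Forward pass:
ES_Task 1 = 0; EF_Task 1 = 10
ES_Task 2 = 10; EF_Task 2 = 10+16 = 26
ES_Task 3 = 10; EF_Task 3 = 10+7 = 17
ES_Task 4 = 17; EF_Task 4 = 17+8 = 25
ES_Task 5 = max(EF_Task 2=26, EF_Task 3=17, EF_Task 4=25) = 26; EF_Task 5 = 26+13 = 39
Expected project duration μ = 39 weeks. Critical path: Task 1 → Task 2 → Task 5.

Variance along critical path = 7.111 + 13.444 + 5.444 = 26.000; σ = √26.000 = 5.099 weeks.
Z = (44 − 39) / 5.099 = 0.981
P(T ≤ 44) = Φ(0.981) ≈ 0.837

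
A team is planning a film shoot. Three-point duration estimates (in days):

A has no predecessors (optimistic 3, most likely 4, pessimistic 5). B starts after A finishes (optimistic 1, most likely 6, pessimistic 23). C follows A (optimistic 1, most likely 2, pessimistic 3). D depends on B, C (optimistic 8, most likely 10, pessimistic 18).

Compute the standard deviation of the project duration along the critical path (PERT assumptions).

te_A = (3 + 4·4 + 5)/6 = 24/6 = 4; σ²_A = ((5−3)/6)² = 0.111
te_B = (1 + 4·6 + 23)/6 = 48/6 = 8; σ²_B = ((23−1)/6)² = 13.444
te_C = (1 + 4·2 + 3)/6 = 12/6 = 2; σ²_C = ((3−1)/6)² = 0.111
te_D = (8 + 4·10 + 18)/6 = 66/6 = 11; σ²_D = ((18−8)/6)² = 2.778

Forward pass:
ES_A = 0; EF_A = 4
ES_B = 4; EF_B = 4+8 = 12
ES_C = 4; EF_C = 4+2 = 6
ES_D = max(EF_B=12, EF_C=6) = 12; EF_D = 12+11 = 23
Expected project duration μ = 23 days. Critical path: A → B → D.

Variance along critical path = 0.111 + 13.444 + 2.778 = 16.333
σ = √16.333 = 4.041 days

4.04 days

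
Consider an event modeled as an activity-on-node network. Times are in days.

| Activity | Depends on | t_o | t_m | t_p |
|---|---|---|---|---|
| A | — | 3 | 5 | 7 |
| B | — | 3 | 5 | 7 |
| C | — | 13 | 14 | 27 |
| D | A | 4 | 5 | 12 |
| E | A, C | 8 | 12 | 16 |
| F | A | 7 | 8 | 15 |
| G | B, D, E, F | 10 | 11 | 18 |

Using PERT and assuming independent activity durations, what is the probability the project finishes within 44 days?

0.909

te_A = (3 + 4·5 + 7)/6 = 30/6 = 5; σ²_A = ((7−3)/6)² = 0.444
te_B = (3 + 4·5 + 7)/6 = 30/6 = 5; σ²_B = ((7−3)/6)² = 0.444
te_C = (13 + 4·14 + 27)/6 = 96/6 = 16; σ²_C = ((27−13)/6)² = 5.444
te_D = (4 + 4·5 + 12)/6 = 36/6 = 6; σ²_D = ((12−4)/6)² = 1.778
te_E = (8 + 4·12 + 16)/6 = 72/6 = 12; σ²_E = ((16−8)/6)² = 1.778
te_F = (7 + 4·8 + 15)/6 = 54/6 = 9; σ²_F = ((15−7)/6)² = 1.778
te_G = (10 + 4·11 + 18)/6 = 72/6 = 12; σ²_G = ((18−10)/6)² = 1.778

Forward pass:
ES_A = 0; EF_A = 5
ES_B = 0; EF_B = 5
ES_C = 0; EF_C = 16
ES_D = 5; EF_D = 5+6 = 11
ES_E = max(EF_A=5, EF_C=16) = 16; EF_E = 16+12 = 28
ES_F = 5; EF_F = 5+9 = 14
ES_G = max(EF_B=5, EF_D=11, EF_E=28, EF_F=14) = 28; EF_G = 28+12 = 40
Expected project duration μ = 40 days. Critical path: C → E → G.

Variance along critical path = 5.444 + 1.778 + 1.778 = 9.000; σ = √9.000 = 3.000 days.
Z = (44 − 40) / 3.000 = 1.333
P(T ≤ 44) = Φ(1.333) ≈ 0.909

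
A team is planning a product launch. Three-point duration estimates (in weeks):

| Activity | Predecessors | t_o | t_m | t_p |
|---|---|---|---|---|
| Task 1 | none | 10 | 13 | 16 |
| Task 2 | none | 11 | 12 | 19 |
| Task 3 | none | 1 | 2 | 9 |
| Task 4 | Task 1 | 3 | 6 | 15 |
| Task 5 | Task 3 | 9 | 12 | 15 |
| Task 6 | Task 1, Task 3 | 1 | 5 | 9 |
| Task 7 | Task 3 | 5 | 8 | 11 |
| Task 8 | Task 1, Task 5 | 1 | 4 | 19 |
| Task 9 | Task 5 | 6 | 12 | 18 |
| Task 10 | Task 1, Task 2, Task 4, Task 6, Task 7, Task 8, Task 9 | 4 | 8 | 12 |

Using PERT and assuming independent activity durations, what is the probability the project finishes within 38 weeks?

te_Task 1 = (10 + 4·13 + 16)/6 = 78/6 = 13; σ²_Task 1 = ((16−10)/6)² = 1.000
te_Task 2 = (11 + 4·12 + 19)/6 = 78/6 = 13; σ²_Task 2 = ((19−11)/6)² = 1.778
te_Task 3 = (1 + 4·2 + 9)/6 = 18/6 = 3; σ²_Task 3 = ((9−1)/6)² = 1.778
te_Task 4 = (3 + 4·6 + 15)/6 = 42/6 = 7; σ²_Task 4 = ((15−3)/6)² = 4.000
te_Task 5 = (9 + 4·12 + 15)/6 = 72/6 = 12; σ²_Task 5 = ((15−9)/6)² = 1.000
te_Task 6 = (1 + 4·5 + 9)/6 = 30/6 = 5; σ²_Task 6 = ((9−1)/6)² = 1.778
te_Task 7 = (5 + 4·8 + 11)/6 = 48/6 = 8; σ²_Task 7 = ((11−5)/6)² = 1.000
te_Task 8 = (1 + 4·4 + 19)/6 = 36/6 = 6; σ²_Task 8 = ((19−1)/6)² = 9.000
te_Task 9 = (6 + 4·12 + 18)/6 = 72/6 = 12; σ²_Task 9 = ((18−6)/6)² = 4.000
te_Task 10 = (4 + 4·8 + 12)/6 = 48/6 = 8; σ²_Task 10 = ((12−4)/6)² = 1.778

Forward pass:
ES_Task 1 = 0; EF_Task 1 = 13
ES_Task 2 = 0; EF_Task 2 = 13
ES_Task 3 = 0; EF_Task 3 = 3
ES_Task 4 = 13; EF_Task 4 = 13+7 = 20
ES_Task 5 = 3; EF_Task 5 = 3+12 = 15
ES_Task 6 = max(EF_Task 1=13, EF_Task 3=3) = 13; EF_Task 6 = 13+5 = 18
ES_Task 7 = 3; EF_Task 7 = 3+8 = 11
ES_Task 8 = max(EF_Task 1=13, EF_Task 5=15) = 15; EF_Task 8 = 15+6 = 21
ES_Task 9 = 15; EF_Task 9 = 15+12 = 27
ES_Task 10 = max(EF_Task 1=13, EF_Task 2=13, EF_Task 4=20, EF_Task 6=18, EF_Task 7=11, EF_Task 8=21, EF_Task 9=27) = 27; EF_Task 10 = 27+8 = 35
Expected project duration μ = 35 weeks. Critical path: Task 3 → Task 5 → Task 9 → Task 10.

Variance along critical path = 1.778 + 1.000 + 4.000 + 1.778 = 8.556; σ = √8.556 = 2.925 weeks.
Z = (38 − 35) / 2.925 = 1.026
P(T ≤ 38) = Φ(1.026) ≈ 0.847

0.847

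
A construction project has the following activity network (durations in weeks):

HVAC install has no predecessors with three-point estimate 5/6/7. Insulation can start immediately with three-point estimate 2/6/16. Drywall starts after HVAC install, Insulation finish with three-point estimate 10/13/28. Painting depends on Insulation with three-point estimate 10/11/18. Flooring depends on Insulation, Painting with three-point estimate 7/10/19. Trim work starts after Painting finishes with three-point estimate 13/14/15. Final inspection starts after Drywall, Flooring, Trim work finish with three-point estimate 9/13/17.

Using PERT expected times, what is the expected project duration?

te_HVAC install = (5 + 4·6 + 7)/6 = 36/6 = 6
te_Insulation = (2 + 4·6 + 16)/6 = 42/6 = 7
te_Drywall = (10 + 4·13 + 28)/6 = 90/6 = 15
te_Painting = (10 + 4·11 + 18)/6 = 72/6 = 12
te_Flooring = (7 + 4·10 + 19)/6 = 66/6 = 11
te_Trim work = (13 + 4·14 + 15)/6 = 84/6 = 14
te_Final inspection = (9 + 4·13 + 17)/6 = 78/6 = 13

Forward pass:
ES_HVAC install = 0; EF_HVAC install = 6
ES_Insulation = 0; EF_Insulation = 7
ES_Drywall = max(EF_HVAC install=6, EF_Insulation=7) = 7; EF_Drywall = 7+15 = 22
ES_Painting = 7; EF_Painting = 7+12 = 19
ES_Flooring = max(EF_Insulation=7, EF_Painting=19) = 19; EF_Flooring = 19+11 = 30
ES_Trim work = 19; EF_Trim work = 19+14 = 33
ES_Final inspection = max(EF_Drywall=22, EF_Flooring=30, EF_Trim work=33) = 33; EF_Final inspection = 33+13 = 46
Expected project duration μ = 46 weeks. Critical path: Insulation → Painting → Trim work → Final inspection.

46 weeks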